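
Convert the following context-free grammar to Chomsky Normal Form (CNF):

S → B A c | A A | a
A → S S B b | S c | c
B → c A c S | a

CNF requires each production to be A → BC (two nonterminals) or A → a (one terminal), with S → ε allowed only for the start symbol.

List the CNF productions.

TC → c; S → a; TB → b; A → c; B → a; S → B X0; X0 → A TC; S → A A; A → S X1; X1 → S X2; X2 → B TB; A → S TC; B → TC X3; X3 → A X4; X4 → TC S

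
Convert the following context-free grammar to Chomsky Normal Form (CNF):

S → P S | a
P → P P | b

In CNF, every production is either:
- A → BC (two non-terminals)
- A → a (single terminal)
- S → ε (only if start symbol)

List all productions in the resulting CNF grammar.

S → a; P → b; S → P S; P → P P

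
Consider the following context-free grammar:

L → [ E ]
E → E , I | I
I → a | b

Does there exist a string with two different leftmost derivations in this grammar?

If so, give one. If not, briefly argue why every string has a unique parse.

No - every string in the language has a unique leftmost derivation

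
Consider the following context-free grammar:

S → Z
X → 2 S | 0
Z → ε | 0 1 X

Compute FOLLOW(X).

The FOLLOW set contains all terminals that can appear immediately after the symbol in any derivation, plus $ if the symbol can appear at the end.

We compute FOLLOW(X) using the standard algorithm.
FOLLOW(S) starts with {$}.
FIRST(S) = {0, ε}
FIRST(X) = {0, 2}
FIRST(Z) = {0, ε}
FOLLOW(S) = {$}
FOLLOW(X) = {$}
FOLLOW(Z) = {$}
Therefore, FOLLOW(X) = {$}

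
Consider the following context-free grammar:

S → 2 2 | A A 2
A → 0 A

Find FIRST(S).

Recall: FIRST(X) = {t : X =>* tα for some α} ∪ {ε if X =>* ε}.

We compute FIRST(S) using the standard algorithm.
FIRST(A) = {0}
FIRST(S) = {0, 2}
Therefore, FIRST(S) = {0, 2}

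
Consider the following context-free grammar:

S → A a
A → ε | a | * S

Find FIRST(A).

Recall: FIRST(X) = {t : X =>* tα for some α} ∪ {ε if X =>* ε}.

We compute FIRST(A) using the standard algorithm.
FIRST(A) = {*, a, ε}
FIRST(S) = {*, a}
Therefore, FIRST(A) = {*, a, ε}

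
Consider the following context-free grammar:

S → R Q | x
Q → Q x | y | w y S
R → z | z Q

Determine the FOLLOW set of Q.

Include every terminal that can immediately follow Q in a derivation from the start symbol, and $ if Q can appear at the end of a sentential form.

We compute FOLLOW(Q) using the standard algorithm.
FOLLOW(S) starts with {$}.
FIRST(Q) = {w, y}
FIRST(R) = {z}
FIRST(S) = {x, z}
FOLLOW(Q) = {$, w, x, y}
FOLLOW(R) = {w, y}
FOLLOW(S) = {$, w, x, y}
Therefore, FOLLOW(Q) = {$, w, x, y}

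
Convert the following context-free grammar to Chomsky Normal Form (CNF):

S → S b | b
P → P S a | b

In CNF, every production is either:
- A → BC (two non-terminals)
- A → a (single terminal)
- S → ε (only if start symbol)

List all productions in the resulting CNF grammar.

TB → b; S → b; TA → a; P → b; S → S TB; P → P X0; X0 → S TA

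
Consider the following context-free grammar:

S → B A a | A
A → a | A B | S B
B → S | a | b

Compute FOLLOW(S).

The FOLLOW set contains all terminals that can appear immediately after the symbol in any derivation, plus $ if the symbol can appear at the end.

We compute FOLLOW(S) using the standard algorithm.
FOLLOW(S) starts with {$}.
FIRST(A) = {a, b}
FIRST(B) = {a, b}
FIRST(S) = {a, b}
FOLLOW(A) = {$, a, b}
FOLLOW(B) = {$, a, b}
FOLLOW(S) = {$, a, b}
Therefore, FOLLOW(S) = {$, a, b}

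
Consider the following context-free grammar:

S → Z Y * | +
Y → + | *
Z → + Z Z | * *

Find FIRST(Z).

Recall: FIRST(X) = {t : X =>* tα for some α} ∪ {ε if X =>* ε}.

We compute FIRST(Z) using the standard algorithm.
FIRST(S) = {*, +}
FIRST(Y) = {*, +}
FIRST(Z) = {*, +}
Therefore, FIRST(Z) = {*, +}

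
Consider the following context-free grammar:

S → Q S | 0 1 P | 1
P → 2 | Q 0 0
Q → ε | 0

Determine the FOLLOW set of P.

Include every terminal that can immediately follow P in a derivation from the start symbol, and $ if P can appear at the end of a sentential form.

We compute FOLLOW(P) using the standard algorithm.
FOLLOW(S) starts with {$}.
FIRST(P) = {0, 2}
FIRST(Q) = {0, ε}
FIRST(S) = {0, 1}
FOLLOW(P) = {$}
FOLLOW(Q) = {0, 1}
FOLLOW(S) = {$}
Therefore, FOLLOW(P) = {$}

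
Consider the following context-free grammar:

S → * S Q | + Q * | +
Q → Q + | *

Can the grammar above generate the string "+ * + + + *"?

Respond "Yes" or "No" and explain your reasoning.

Yes - a valid derivation exists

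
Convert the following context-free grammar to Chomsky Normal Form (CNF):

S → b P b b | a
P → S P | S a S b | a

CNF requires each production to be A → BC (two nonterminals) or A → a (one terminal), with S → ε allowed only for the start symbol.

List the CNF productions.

TB → b; S → a; TA → a; P → a; S → TB X0; X0 → P X1; X1 → TB TB; P → S P; P → S X2; X2 → TA X3; X3 → S TB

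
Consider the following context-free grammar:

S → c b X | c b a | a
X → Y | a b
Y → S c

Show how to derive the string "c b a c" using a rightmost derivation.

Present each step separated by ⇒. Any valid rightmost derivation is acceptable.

S ⇒ c b X ⇒ c b Y ⇒ c b S c ⇒ c b a c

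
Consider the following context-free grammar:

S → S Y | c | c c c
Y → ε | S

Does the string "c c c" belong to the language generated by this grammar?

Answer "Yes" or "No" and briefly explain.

Yes - a valid derivation exists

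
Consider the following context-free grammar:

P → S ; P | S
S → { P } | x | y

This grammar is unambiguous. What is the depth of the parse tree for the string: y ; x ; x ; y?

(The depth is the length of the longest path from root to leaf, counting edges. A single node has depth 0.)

5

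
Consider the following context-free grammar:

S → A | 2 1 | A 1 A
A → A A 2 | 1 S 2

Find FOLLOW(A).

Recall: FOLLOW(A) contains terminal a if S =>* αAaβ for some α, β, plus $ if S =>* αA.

We compute FOLLOW(A) using the standard algorithm.
FOLLOW(S) starts with {$}.
FIRST(A) = {1}
FIRST(S) = {1, 2}
FOLLOW(A) = {$, 1, 2}
FOLLOW(S) = {$, 2}
Therefore, FOLLOW(A) = {$, 1, 2}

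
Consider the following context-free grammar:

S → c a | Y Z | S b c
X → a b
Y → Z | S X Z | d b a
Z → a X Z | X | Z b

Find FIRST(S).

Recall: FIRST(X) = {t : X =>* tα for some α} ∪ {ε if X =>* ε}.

We compute FIRST(S) using the standard algorithm.
FIRST(S) = {a, c, d}
FIRST(X) = {a}
FIRST(Y) = {a, c, d}
FIRST(Z) = {a}
Therefore, FIRST(S) = {a, c, d}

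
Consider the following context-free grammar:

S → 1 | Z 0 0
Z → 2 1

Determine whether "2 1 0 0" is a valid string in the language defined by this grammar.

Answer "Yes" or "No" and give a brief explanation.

Yes - a valid derivation exists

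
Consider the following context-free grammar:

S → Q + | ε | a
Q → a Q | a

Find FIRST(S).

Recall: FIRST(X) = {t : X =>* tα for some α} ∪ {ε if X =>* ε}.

We compute FIRST(S) using the standard algorithm.
FIRST(Q) = {a}
FIRST(S) = {a, ε}
Therefore, FIRST(S) = {a, ε}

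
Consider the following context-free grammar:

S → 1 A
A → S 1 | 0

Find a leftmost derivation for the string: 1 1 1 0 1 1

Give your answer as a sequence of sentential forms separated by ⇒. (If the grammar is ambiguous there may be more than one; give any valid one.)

S ⇒ 1 A ⇒ 1 S 1 ⇒ 1 1 A 1 ⇒ 1 1 S 1 1 ⇒ 1 1 1 A 1 1 ⇒ 1 1 1 0 1 1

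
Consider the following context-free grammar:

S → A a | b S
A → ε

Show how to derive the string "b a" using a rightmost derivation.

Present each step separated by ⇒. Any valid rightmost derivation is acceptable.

S ⇒ b S ⇒ b A a ⇒ b a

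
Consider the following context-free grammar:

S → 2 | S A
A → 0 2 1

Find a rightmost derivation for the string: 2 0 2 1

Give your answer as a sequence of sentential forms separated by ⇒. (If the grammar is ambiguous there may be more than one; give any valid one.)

S ⇒ S A ⇒ S 0 2 1 ⇒ 2 0 2 1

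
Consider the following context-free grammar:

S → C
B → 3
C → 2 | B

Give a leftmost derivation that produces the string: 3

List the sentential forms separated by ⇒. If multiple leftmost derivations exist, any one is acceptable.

S ⇒ C ⇒ B ⇒ 3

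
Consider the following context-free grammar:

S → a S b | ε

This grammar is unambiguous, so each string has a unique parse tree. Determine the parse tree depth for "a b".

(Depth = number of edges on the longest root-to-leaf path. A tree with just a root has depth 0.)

2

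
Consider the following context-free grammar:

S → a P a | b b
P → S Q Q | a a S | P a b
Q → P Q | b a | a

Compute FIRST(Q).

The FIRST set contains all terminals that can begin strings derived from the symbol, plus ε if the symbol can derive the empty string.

We compute FIRST(Q) using the standard algorithm.
FIRST(P) = {a, b}
FIRST(Q) = {a, b}
FIRST(S) = {a, b}
Therefore, FIRST(Q) = {a, b}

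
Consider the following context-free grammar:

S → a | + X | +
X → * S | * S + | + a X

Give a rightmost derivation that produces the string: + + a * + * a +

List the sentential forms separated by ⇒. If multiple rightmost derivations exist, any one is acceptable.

S ⇒ + X ⇒ + + a X ⇒ + + a * S ⇒ + + a * + X ⇒ + + a * + * S + ⇒ + + a * + * a +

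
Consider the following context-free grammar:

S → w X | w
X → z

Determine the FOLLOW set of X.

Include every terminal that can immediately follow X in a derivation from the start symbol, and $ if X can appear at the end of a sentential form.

We compute FOLLOW(X) using the standard algorithm.
FOLLOW(S) starts with {$}.
FIRST(S) = {w}
FIRST(X) = {z}
FOLLOW(S) = {$}
FOLLOW(X) = {$}
Therefore, FOLLOW(X) = {$}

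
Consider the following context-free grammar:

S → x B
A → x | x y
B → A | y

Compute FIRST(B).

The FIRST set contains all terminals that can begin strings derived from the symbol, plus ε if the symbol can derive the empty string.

We compute FIRST(B) using the standard algorithm.
FIRST(A) = {x}
FIRST(B) = {x, y}
FIRST(S) = {x}
Therefore, FIRST(B) = {x, y}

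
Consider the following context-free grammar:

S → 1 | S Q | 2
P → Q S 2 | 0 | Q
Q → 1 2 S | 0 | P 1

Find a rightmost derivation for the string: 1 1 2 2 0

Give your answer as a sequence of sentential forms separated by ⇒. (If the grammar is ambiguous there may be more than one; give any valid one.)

S ⇒ S Q ⇒ S 1 2 S ⇒ S 1 2 S Q ⇒ S 1 2 S 0 ⇒ S 1 2 2 0 ⇒ 1 1 2 2 0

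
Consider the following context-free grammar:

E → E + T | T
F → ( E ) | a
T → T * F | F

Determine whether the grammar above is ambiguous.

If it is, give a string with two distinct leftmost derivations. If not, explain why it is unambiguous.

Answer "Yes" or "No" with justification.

No - the grammar is unambiguous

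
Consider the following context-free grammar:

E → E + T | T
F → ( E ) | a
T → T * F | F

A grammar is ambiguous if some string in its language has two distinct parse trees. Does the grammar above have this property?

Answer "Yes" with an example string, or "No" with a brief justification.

No - the grammar is unambiguous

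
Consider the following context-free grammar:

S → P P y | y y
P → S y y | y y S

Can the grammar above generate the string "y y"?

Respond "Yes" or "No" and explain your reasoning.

Yes - a valid derivation exists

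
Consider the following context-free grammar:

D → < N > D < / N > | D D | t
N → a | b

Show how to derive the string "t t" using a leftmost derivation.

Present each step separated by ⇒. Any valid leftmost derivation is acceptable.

D ⇒ D D ⇒ t D ⇒ t t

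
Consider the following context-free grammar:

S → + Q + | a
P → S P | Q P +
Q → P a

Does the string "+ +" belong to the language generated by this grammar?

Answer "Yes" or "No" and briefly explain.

No - no valid derivation exists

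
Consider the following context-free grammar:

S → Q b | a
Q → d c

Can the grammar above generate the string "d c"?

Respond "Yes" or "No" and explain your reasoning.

No - no valid derivation exists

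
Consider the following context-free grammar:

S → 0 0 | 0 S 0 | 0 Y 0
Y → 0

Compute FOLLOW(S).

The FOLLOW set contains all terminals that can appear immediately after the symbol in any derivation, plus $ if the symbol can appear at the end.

We compute FOLLOW(S) using the standard algorithm.
FOLLOW(S) starts with {$}.
FIRST(S) = {0}
FIRST(Y) = {0}
FOLLOW(S) = {$, 0}
FOLLOW(Y) = {0}
Therefore, FOLLOW(S) = {$, 0}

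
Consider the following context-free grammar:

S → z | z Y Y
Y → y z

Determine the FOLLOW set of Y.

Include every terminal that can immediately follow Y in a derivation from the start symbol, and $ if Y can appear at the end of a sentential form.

We compute FOLLOW(Y) using the standard algorithm.
FOLLOW(S) starts with {$}.
FIRST(S) = {z}
FIRST(Y) = {y}
FOLLOW(S) = {$}
FOLLOW(Y) = {$, y}
Therefore, FOLLOW(Y) = {$, y}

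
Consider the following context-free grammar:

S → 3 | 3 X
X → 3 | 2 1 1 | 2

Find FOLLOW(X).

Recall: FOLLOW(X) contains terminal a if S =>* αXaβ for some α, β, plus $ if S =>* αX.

We compute FOLLOW(X) using the standard algorithm.
FOLLOW(S) starts with {$}.
FIRST(S) = {3}
FIRST(X) = {2, 3}
FOLLOW(S) = {$}
FOLLOW(X) = {$}
Therefore, FOLLOW(X) = {$}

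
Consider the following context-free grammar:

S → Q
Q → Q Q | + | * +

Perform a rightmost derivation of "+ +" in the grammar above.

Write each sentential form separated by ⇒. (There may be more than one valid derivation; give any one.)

S ⇒ Q ⇒ Q Q ⇒ Q + ⇒ + +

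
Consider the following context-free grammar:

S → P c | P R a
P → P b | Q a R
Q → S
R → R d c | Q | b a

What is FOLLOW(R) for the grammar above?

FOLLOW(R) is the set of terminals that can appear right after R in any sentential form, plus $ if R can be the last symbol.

We compute FOLLOW(R) using the standard algorithm.
FOLLOW(S) starts with {$}.
FIRST(P) = {}
FIRST(Q) = {}
FIRST(R) = {b}
FIRST(S) = {}
FOLLOW(P) = {b, c}
FOLLOW(Q) = {a, b, c, d}
FOLLOW(R) = {a, b, c, d}
FOLLOW(S) = {$, a, b, c, d}
Therefore, FOLLOW(R) = {a, b, c, d}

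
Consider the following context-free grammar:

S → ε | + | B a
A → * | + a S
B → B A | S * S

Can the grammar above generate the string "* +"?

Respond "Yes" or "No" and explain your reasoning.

No - no valid derivation exists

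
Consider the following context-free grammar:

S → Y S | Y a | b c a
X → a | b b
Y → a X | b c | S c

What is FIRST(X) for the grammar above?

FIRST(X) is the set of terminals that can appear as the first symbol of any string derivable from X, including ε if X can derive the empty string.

We compute FIRST(X) using the standard algorithm.
FIRST(S) = {a, b}
FIRST(X) = {a, b}
FIRST(Y) = {a, b}
Therefore, FIRST(X) = {a, b}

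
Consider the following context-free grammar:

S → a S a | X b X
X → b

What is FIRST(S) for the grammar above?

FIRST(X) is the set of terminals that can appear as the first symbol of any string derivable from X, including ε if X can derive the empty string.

We compute FIRST(S) using the standard algorithm.
FIRST(S) = {a, b}
FIRST(X) = {b}
Therefore, FIRST(S) = {a, b}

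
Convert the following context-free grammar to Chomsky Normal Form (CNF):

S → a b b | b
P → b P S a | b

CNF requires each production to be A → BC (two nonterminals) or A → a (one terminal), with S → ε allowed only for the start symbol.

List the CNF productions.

TA → a; TB → b; S → b; P → b; S → TA X0; X0 → TB TB; P → TB X1; X1 → P X2; X2 → S TA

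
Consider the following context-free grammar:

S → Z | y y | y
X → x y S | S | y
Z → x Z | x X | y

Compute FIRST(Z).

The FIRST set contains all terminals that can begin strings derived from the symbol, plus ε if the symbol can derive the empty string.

We compute FIRST(Z) using the standard algorithm.
FIRST(S) = {x, y}
FIRST(X) = {x, y}
FIRST(Z) = {x, y}
Therefore, FIRST(Z) = {x, y}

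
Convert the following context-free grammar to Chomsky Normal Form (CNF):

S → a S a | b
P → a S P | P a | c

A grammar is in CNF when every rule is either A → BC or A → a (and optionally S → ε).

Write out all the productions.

TA → a; S → b; P → c; S → TA X0; X0 → S TA; P → TA X1; X1 → S P; P → P TA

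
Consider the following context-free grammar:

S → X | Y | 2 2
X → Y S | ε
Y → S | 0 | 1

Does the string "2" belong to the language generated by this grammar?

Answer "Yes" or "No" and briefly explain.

No - no valid derivation exists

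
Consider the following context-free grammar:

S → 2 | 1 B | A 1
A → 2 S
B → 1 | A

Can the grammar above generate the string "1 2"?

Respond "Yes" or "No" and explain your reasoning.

No - no valid derivation exists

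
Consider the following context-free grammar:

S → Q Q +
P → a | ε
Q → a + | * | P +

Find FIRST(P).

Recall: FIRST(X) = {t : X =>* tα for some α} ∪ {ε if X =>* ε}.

We compute FIRST(P) using the standard algorithm.
FIRST(P) = {a, ε}
FIRST(Q) = {*, +, a}
FIRST(S) = {*, +, a}
Therefore, FIRST(P) = {a, ε}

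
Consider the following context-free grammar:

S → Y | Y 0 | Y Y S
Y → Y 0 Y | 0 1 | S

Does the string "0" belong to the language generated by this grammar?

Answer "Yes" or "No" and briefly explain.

No - no valid derivation exists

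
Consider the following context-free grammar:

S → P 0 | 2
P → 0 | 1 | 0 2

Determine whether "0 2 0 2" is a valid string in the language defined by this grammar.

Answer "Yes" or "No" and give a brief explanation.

No - no valid derivation exists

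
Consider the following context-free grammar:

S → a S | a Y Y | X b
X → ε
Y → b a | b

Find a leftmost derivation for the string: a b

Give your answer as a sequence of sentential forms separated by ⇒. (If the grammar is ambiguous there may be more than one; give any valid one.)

S ⇒ a S ⇒ a X b ⇒ a b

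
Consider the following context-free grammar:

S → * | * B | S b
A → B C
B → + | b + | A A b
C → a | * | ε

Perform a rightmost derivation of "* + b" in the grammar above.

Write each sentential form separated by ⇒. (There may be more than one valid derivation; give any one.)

S ⇒ S b ⇒ * B b ⇒ * + b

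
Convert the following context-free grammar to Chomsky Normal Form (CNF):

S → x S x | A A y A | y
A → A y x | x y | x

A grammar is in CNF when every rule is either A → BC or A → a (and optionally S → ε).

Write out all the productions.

TX → x; TY → y; S → y; A → x; S → TX X0; X0 → S TX; S → A X1; X1 → A X2; X2 → TY A; A → A X3; X3 → TY TX; A → TX TY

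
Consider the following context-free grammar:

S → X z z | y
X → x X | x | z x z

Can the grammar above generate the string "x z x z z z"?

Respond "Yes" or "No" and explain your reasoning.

Yes - a valid derivation exists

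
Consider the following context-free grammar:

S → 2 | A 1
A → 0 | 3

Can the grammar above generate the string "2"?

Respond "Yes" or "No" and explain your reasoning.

Yes - a valid derivation exists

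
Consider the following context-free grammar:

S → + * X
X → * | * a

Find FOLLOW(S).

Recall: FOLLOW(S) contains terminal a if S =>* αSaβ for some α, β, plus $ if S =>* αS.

We compute FOLLOW(S) using the standard algorithm.
FOLLOW(S) starts with {$}.
FIRST(S) = {+}
FIRST(X) = {*}
FOLLOW(S) = {$}
FOLLOW(X) = {$}
Therefore, FOLLOW(S) = {$}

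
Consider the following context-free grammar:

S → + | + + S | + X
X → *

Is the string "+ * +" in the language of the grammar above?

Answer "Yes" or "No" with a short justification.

No - no valid derivation exists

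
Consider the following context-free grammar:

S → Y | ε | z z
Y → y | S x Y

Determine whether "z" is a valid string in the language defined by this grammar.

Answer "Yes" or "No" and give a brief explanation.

No - no valid derivation exists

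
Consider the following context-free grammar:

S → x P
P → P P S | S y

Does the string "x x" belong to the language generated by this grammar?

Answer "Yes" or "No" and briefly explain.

No - no valid derivation exists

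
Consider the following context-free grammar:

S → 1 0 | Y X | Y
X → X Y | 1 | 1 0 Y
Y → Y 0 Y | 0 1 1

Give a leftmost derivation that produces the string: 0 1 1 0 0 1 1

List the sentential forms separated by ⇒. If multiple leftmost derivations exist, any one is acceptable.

S ⇒ Y ⇒ Y 0 Y ⇒ 0 1 1 0 Y ⇒ 0 1 1 0 0 1 1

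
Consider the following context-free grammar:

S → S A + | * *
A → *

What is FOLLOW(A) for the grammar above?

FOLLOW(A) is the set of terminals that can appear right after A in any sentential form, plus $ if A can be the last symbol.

We compute FOLLOW(A) using the standard algorithm.
FOLLOW(S) starts with {$}.
FIRST(A) = {*}
FIRST(S) = {*}
FOLLOW(A) = {+}
FOLLOW(S) = {$, *}
Therefore, FOLLOW(A) = {+}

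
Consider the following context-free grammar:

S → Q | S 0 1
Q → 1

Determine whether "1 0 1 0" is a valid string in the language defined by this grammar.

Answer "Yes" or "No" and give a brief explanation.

No - no valid derivation exists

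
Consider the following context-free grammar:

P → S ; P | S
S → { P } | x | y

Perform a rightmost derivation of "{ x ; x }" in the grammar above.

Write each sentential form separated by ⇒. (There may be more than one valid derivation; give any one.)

P ⇒ S ⇒ { P } ⇒ { S ; P } ⇒ { S ; S } ⇒ { S ; x } ⇒ { x ; x }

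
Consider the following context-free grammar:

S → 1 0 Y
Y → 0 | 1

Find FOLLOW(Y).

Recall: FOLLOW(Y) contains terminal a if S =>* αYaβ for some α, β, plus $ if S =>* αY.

We compute FOLLOW(Y) using the standard algorithm.
FOLLOW(S) starts with {$}.
FIRST(S) = {1}
FIRST(Y) = {0, 1}
FOLLOW(S) = {$}
FOLLOW(Y) = {$}
Therefore, FOLLOW(Y) = {$}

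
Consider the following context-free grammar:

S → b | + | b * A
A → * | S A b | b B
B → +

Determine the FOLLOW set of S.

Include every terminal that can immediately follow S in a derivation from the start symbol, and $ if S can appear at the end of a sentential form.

We compute FOLLOW(S) using the standard algorithm.
FOLLOW(S) starts with {$}.
FIRST(A) = {*, +, b}
FIRST(B) = {+}
FIRST(S) = {+, b}
FOLLOW(A) = {$, *, +, b}
FOLLOW(B) = {$, *, +, b}
FOLLOW(S) = {$, *, +, b}
Therefore, FOLLOW(S) = {$, *, +, b}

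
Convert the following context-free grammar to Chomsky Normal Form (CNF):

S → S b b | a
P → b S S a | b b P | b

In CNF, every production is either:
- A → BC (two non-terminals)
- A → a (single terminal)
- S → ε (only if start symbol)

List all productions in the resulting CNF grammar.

TB → b; S → a; TA → a; P → b; S → S X0; X0 → TB TB; P → TB X1; X1 → S X2; X2 → S TA; P → TB X3; X3 → TB P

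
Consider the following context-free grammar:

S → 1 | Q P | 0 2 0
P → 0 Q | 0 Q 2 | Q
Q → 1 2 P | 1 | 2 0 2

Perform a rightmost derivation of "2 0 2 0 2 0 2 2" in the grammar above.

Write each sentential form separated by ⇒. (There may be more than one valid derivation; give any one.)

S ⇒ Q P ⇒ Q 0 Q 2 ⇒ Q 0 2 0 2 2 ⇒ 2 0 2 0 2 0 2 2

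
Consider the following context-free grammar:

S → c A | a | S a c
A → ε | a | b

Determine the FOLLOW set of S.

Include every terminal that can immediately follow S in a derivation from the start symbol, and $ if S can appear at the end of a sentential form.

We compute FOLLOW(S) using the standard algorithm.
FOLLOW(S) starts with {$}.
FIRST(A) = {a, b, ε}
FIRST(S) = {a, c}
FOLLOW(A) = {$, a}
FOLLOW(S) = {$, a}
Therefore, FOLLOW(S) = {$, a}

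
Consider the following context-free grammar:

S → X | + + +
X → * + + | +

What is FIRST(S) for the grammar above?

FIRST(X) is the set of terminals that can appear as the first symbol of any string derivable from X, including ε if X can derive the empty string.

We compute FIRST(S) using the standard algorithm.
FIRST(S) = {*, +}
FIRST(X) = {*, +}
Therefore, FIRST(S) = {*, +}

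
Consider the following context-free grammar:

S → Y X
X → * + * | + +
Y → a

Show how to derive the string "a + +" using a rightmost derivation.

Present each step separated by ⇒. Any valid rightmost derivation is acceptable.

S ⇒ Y X ⇒ Y + + ⇒ a + +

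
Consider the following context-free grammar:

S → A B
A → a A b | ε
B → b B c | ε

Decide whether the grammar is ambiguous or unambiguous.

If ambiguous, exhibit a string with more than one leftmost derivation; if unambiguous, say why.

Unambiguous - every string in the language has a unique leftmost derivation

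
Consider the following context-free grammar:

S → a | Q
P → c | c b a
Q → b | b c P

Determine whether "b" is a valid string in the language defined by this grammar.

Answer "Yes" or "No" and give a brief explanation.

Yes - a valid derivation exists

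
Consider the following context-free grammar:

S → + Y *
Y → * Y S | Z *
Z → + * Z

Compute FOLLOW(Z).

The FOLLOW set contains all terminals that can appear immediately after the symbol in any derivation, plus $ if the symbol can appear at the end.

We compute FOLLOW(Z) using the standard algorithm.
FOLLOW(S) starts with {$}.
FIRST(S) = {+}
FIRST(Y) = {*, +}
FIRST(Z) = {+}
FOLLOW(S) = {$, *, +}
FOLLOW(Y) = {*, +}
FOLLOW(Z) = {*}
Therefore, FOLLOW(Z) = {*}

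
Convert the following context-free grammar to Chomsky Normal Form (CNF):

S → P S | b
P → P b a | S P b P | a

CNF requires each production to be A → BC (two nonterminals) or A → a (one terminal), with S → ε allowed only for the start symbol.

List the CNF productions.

S → b; TB → b; TA → a; P → a; S → P S; P → P X0; X0 → TB TA; P → S X1; X1 → P X2; X2 → TB P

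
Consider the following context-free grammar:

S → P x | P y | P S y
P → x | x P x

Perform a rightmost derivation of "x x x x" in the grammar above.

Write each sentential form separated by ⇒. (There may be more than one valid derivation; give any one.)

S ⇒ P x ⇒ x P x x ⇒ x x x x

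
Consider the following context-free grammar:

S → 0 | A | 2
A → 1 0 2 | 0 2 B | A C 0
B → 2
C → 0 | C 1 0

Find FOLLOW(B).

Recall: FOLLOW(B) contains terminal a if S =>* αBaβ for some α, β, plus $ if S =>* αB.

We compute FOLLOW(B) using the standard algorithm.
FOLLOW(S) starts with {$}.
FIRST(A) = {0, 1}
FIRST(B) = {2}
FIRST(C) = {0}
FIRST(S) = {0, 1, 2}
FOLLOW(A) = {$, 0}
FOLLOW(B) = {$, 0}
FOLLOW(C) = {0, 1}
FOLLOW(S) = {$}
Therefore, FOLLOW(B) = {$, 0}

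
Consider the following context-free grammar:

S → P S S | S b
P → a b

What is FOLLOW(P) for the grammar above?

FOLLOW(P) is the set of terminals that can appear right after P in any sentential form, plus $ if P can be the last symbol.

We compute FOLLOW(P) using the standard algorithm.
FOLLOW(S) starts with {$}.
FIRST(P) = {a}
FIRST(S) = {a}
FOLLOW(P) = {a}
FOLLOW(S) = {$, a, b}
Therefore, FOLLOW(P) = {a}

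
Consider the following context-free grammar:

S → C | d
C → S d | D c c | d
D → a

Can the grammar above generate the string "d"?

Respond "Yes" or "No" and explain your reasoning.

Yes - a valid derivation exists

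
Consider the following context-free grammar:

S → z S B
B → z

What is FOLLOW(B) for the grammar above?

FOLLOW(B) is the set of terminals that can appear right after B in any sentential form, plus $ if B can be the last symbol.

We compute FOLLOW(B) using the standard algorithm.
FOLLOW(S) starts with {$}.
FIRST(B) = {z}
FIRST(S) = {z}
FOLLOW(B) = {$, z}
FOLLOW(S) = {$, z}
Therefore, FOLLOW(B) = {$, z}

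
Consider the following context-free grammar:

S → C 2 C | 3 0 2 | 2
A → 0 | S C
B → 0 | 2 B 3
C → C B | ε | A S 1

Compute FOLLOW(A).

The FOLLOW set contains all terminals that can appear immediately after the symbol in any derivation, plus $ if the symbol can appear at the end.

We compute FOLLOW(A) using the standard algorithm.
FOLLOW(S) starts with {$}.
FIRST(A) = {0, 2, 3}
FIRST(B) = {0, 2}
FIRST(C) = {0, 2, 3, ε}
FIRST(S) = {0, 2, 3}
FOLLOW(A) = {0, 2, 3}
FOLLOW(B) = {$, 0, 1, 2, 3}
FOLLOW(C) = {$, 0, 1, 2, 3}
FOLLOW(S) = {$, 0, 1, 2, 3}
Therefore, FOLLOW(A) = {0, 2, 3}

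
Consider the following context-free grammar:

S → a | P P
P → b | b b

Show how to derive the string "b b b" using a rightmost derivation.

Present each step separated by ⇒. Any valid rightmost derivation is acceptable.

S ⇒ P P ⇒ P b ⇒ b b b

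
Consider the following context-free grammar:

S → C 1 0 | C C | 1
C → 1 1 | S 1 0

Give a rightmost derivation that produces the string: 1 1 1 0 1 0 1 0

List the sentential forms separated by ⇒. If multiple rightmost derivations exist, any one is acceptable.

S ⇒ C 1 0 ⇒ S 1 0 1 0 ⇒ C 1 0 1 0 1 0 ⇒ 1 1 1 0 1 0 1 0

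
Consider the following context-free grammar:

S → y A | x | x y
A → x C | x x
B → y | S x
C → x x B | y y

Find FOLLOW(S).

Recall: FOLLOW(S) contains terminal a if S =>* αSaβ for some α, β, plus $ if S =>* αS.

We compute FOLLOW(S) using the standard algorithm.
FOLLOW(S) starts with {$}.
FIRST(A) = {x}
FIRST(B) = {x, y}
FIRST(C) = {x, y}
FIRST(S) = {x, y}
FOLLOW(A) = {$, x}
FOLLOW(B) = {$, x}
FOLLOW(C) = {$, x}
FOLLOW(S) = {$, x}
Therefore, FOLLOW(S) = {$, x}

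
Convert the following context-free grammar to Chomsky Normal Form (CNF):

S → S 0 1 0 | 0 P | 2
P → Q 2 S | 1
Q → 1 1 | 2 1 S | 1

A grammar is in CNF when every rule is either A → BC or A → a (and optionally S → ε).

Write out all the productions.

T0 → 0; T1 → 1; S → 2; T2 → 2; P → 1; Q → 1; S → S X0; X0 → T0 X1; X1 → T1 T0; S → T0 P; P → Q X2; X2 → T2 S; Q → T1 T1; Q → T2 X3; X3 → T1 S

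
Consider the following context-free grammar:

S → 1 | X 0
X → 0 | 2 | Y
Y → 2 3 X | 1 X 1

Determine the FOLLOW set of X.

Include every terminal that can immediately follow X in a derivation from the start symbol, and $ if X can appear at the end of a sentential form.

We compute FOLLOW(X) using the standard algorithm.
FOLLOW(S) starts with {$}.
FIRST(S) = {0, 1, 2}
FIRST(X) = {0, 1, 2}
FIRST(Y) = {1, 2}
FOLLOW(S) = {$}
FOLLOW(X) = {0, 1}
FOLLOW(Y) = {0, 1}
Therefore, FOLLOW(X) = {0, 1}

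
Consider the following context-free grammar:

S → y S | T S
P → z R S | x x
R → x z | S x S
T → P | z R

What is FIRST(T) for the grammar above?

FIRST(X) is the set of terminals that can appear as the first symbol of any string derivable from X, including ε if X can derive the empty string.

We compute FIRST(T) using the standard algorithm.
FIRST(P) = {x, z}
FIRST(R) = {x, y, z}
FIRST(S) = {x, y, z}
FIRST(T) = {x, z}
Therefore, FIRST(T) = {x, z}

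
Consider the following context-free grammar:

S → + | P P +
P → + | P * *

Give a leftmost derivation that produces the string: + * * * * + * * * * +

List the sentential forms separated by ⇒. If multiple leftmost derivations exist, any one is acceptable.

S ⇒ P P + ⇒ P * * P + ⇒ P * * * * P + ⇒ + * * * * P + ⇒ + * * * * P * * + ⇒ + * * * * P * * * * + ⇒ + * * * * + * * * * +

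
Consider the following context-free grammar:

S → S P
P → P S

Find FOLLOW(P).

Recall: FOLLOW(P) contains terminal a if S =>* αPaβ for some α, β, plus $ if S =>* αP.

We compute FOLLOW(P) using the standard algorithm.
FOLLOW(S) starts with {$}.
FIRST(P) = {}
FIRST(S) = {}
FOLLOW(P) = {$}
FOLLOW(S) = {$}
Therefore, FOLLOW(P) = {$}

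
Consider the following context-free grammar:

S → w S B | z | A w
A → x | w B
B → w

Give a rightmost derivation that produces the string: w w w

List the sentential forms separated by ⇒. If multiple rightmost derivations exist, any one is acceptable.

S ⇒ A w ⇒ w B w ⇒ w w w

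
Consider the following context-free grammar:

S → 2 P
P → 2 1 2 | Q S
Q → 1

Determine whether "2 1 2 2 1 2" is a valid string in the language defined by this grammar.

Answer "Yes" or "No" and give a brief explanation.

Yes - a valid derivation exists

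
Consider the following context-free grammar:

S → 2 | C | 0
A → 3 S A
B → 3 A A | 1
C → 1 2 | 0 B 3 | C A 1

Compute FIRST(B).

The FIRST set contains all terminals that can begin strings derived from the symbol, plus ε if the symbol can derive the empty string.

We compute FIRST(B) using the standard algorithm.
FIRST(A) = {3}
FIRST(B) = {1, 3}
FIRST(C) = {0, 1}
FIRST(S) = {0, 1, 2}
Therefore, FIRST(B) = {1, 3}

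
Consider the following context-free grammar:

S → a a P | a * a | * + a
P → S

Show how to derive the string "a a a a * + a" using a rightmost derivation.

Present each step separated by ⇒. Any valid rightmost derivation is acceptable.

S ⇒ a a P ⇒ a a S ⇒ a a a a P ⇒ a a a a S ⇒ a a a a * + a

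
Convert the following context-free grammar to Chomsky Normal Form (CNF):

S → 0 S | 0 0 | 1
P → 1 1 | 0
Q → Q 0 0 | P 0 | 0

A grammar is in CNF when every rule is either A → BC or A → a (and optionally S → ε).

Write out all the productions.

T0 → 0; S → 1; T1 → 1; P → 0; Q → 0; S → T0 S; S → T0 T0; P → T1 T1; Q → Q X0; X0 → T0 T0; Q → P T0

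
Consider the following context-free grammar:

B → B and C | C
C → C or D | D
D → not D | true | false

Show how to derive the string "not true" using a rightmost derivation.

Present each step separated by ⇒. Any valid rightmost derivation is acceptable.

B ⇒ C ⇒ D ⇒ not D ⇒ not true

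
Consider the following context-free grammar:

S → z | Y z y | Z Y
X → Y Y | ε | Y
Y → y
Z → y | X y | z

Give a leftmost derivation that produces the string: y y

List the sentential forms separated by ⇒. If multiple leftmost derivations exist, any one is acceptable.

S ⇒ Z Y ⇒ y Y ⇒ y y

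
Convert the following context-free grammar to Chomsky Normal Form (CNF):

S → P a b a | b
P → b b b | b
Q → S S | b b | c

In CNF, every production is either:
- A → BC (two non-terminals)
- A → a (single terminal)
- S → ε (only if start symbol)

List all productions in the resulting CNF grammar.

TA → a; TB → b; S → b; P → b; Q → c; S → P X0; X0 → TA X1; X1 → TB TA; P → TB X2; X2 → TB TB; Q → S S; Q → TB TB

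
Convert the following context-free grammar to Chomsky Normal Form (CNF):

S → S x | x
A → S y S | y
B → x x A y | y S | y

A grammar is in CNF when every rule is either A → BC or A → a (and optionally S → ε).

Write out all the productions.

TX → x; S → x; TY → y; A → y; B → y; S → S TX; A → S X0; X0 → TY S; B → TX X1; X1 → TX X2; X2 → A TY; B → TY S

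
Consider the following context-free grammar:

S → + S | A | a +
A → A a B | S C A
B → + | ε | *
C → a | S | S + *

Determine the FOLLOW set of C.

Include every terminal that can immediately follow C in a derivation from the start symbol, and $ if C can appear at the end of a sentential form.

We compute FOLLOW(C) using the standard algorithm.
FOLLOW(S) starts with {$}.
FIRST(A) = {+, a}
FIRST(B) = {*, +, ε}
FIRST(C) = {+, a}
FIRST(S) = {+, a}
FOLLOW(A) = {$, +, a}
FOLLOW(B) = {$, +, a}
FOLLOW(C) = {+, a}
FOLLOW(S) = {$, +, a}
Therefore, FOLLOW(C) = {+, a}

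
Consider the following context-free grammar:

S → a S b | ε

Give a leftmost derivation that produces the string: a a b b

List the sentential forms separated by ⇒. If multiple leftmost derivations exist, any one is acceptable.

S ⇒ a S b ⇒ a a S b b ⇒ a a b b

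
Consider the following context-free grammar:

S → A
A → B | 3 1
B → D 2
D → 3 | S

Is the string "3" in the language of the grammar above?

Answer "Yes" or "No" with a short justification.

No - no valid derivation exists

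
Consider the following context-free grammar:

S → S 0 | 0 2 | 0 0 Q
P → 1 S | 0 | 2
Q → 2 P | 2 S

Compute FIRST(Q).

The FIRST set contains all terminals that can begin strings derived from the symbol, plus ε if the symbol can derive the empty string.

We compute FIRST(Q) using the standard algorithm.
FIRST(P) = {0, 1, 2}
FIRST(Q) = {2}
FIRST(S) = {0}
Therefore, FIRST(Q) = {2}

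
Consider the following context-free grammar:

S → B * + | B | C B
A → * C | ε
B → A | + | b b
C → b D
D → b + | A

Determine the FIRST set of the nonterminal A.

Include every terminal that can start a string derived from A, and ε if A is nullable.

We compute FIRST(A) using the standard algorithm.
FIRST(A) = {*, ε}
FIRST(B) = {*, +, b, ε}
FIRST(C) = {b}
FIRST(D) = {*, b, ε}
FIRST(S) = {*, +, b, ε}
Therefore, FIRST(A) = {*, ε}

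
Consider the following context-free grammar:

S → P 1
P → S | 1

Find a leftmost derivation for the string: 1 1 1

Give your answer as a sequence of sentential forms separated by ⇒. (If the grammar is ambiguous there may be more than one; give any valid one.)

S ⇒ P 1 ⇒ S 1 ⇒ P 1 1 ⇒ 1 1 1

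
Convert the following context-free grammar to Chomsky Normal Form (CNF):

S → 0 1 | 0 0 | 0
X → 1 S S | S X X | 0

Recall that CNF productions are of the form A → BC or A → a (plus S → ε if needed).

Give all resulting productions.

T0 → 0; T1 → 1; S → 0; X → 0; S → T0 T1; S → T0 T0; X → T1 X0; X0 → S S; X → S X1; X1 → X X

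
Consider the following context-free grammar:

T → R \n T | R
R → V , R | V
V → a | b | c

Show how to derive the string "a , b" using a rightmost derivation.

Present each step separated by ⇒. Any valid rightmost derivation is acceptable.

T ⇒ R ⇒ V , R ⇒ V , V ⇒ V , b ⇒ a , b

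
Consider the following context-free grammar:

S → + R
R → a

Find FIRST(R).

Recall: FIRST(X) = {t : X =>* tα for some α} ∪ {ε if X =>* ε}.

We compute FIRST(R) using the standard algorithm.
FIRST(R) = {a}
FIRST(S) = {+}
Therefore, FIRST(R) = {a}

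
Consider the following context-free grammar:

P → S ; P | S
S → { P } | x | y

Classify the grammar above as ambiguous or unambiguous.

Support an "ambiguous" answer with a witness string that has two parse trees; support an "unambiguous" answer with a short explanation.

Unambiguous - every string in the language has a unique parse tree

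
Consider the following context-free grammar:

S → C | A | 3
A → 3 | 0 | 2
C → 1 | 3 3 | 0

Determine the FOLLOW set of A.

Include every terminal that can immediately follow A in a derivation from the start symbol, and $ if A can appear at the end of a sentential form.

We compute FOLLOW(A) using the standard algorithm.
FOLLOW(S) starts with {$}.
FIRST(A) = {0, 2, 3}
FIRST(C) = {0, 1, 3}
FIRST(S) = {0, 1, 2, 3}
FOLLOW(A) = {$}
FOLLOW(C) = {$}
FOLLOW(S) = {$}
Therefore, FOLLOW(A) = {$}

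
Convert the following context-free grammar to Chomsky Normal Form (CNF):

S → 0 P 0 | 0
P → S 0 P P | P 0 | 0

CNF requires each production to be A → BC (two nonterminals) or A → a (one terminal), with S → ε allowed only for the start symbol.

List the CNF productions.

T0 → 0; S → 0; P → 0; S → T0 X0; X0 → P T0; P → S X1; X1 → T0 X2; X2 → P P; P → P T0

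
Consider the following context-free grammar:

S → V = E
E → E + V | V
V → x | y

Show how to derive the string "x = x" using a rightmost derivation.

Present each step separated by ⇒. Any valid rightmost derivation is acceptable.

S ⇒ V = E ⇒ V = V ⇒ V = x ⇒ x = x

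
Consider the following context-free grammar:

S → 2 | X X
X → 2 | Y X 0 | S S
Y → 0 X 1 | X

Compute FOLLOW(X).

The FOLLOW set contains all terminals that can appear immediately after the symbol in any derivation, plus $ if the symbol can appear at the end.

We compute FOLLOW(X) using the standard algorithm.
FOLLOW(S) starts with {$}.
FIRST(S) = {0, 2}
FIRST(X) = {0, 2}
FIRST(Y) = {0, 2}
FOLLOW(S) = {$, 0, 1, 2}
FOLLOW(X) = {$, 0, 1, 2}
FOLLOW(Y) = {0, 2}
Therefore, FOLLOW(X) = {$, 0, 1, 2}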